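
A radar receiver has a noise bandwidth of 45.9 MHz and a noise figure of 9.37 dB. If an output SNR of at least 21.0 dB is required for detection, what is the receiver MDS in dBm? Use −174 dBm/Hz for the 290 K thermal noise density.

Sensitivity = −174 + 10 log₁₀(B) + NF + SNR_min
= −174 + 76.62 + 9.37 + 21.0
= −67.01 dBm → −67.0 dBm

−67.0 dBm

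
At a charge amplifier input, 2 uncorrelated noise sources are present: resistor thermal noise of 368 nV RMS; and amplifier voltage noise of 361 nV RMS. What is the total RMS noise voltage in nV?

516 nV

Uncorrelated sources add in power (mean-square): V_tot = √(ΣV_i²)
V_tot = √[(3.68×10⁻⁷)² + (3.61×10⁻⁷)²] = 5.16×10⁻⁷ V = 516 nV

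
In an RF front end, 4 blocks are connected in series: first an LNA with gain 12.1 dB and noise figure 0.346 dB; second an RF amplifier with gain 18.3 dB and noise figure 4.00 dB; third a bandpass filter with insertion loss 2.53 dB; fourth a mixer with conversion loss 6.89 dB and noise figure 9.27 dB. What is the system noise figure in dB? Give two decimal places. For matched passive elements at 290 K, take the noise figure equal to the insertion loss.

Convert to linear (a loss of L dB is a gain of −L dB): F_i = 10^(NF_i/10), G_i = 10^(G_i,dB/10)
  Stage 1: F_1 = 10^(0.346/10) = 1.083, G_1 = 10^(12.1/10) = 16.22
  Stage 2: F_2 = 10^(4.00/10) = 2.512, G_2 = 10^(18.3/10) = 67.61
  Stage 3: F_3 = 10^(2.53/10) = 1.791, G_3 = 10^(−2.53/10) = 0.5585
  Stage 4: F_4 = 10^(9.27/10) = 8.453, G_4 = 10^(−6.89/10) = 0.2046
Friis cascade:
  F = 1.083 + (2.512 − 1)/16.22 + (1.791 − 1)/1096 + (8.453 − 1)/612.4 = 1.189
NF = 10 log₁₀(1.189) = 0.75 dB

0.75 dB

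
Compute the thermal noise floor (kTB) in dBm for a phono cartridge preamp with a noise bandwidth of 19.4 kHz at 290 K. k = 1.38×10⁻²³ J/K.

−131.1 dBm

P_n = kTB = 1.38×10⁻²³ × 290 × 1.94×10⁴ = 7.76×10⁻¹⁷ W
In dBm: 10 log₁₀(7.76×10⁻¹⁷ / 10⁻³) = −131.1 dBm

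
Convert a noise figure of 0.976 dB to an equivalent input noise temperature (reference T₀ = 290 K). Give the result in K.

73.1 K

F = 10^(0.976/10) = 1.25199
T_e = (F − 1)·T₀ = (1.25199 − 1) × 290 = 73.1 K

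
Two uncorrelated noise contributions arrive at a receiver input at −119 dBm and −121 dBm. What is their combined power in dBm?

−116.9 dBm

Convert to linear, add, convert back:
P₁ = 1.26×10⁻¹⁵ W, P₂ = 7.94×10⁻¹⁶ W
P_tot = 2.05×10⁻¹⁵ W → 10 log₁₀(P_tot / 10⁻³) = −116.9 dBm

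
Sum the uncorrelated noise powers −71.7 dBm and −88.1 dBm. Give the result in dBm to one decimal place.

−71.6 dBm

Convert to linear, add, convert back:
P₁ = 6.76×10⁻¹¹ W, P₂ = 1.55×10⁻¹² W
P_tot = 6.92×10⁻¹¹ W → 10 log₁₀(P_tot / 10⁻³) = −71.6 dBm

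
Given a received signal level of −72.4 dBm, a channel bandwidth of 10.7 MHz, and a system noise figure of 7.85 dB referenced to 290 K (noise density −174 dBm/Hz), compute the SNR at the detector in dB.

Noise floor: N = −174 + 10 log₁₀(B) + NF
10 log₁₀(1.07×10⁷) = 70.29 dB
N = −174 + 70.29 + 7.85 = −95.86 dBm
SNR = P_sig − N = −72.4 − (−95.86) = 23.46 dB → 23.5 dB

23.5 dB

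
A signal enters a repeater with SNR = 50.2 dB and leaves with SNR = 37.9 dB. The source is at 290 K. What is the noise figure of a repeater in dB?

12.3 dB

NF (dB) = SNR_in(dB) − SNR_out(dB) when the source is at T₀
NF = 50.2 − 37.9 = 12.3 dB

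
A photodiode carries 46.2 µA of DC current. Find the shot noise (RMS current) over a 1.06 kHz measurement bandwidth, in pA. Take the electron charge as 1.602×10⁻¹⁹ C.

125 pA

I_n = √(2qI·B)
2qI·B = 2 × 1.602×10⁻¹⁹ × 4.62×10⁻⁵ × 1.06×10³ = 1.57×10⁻²⁰ A²
I_n = √(1.57×10⁻²⁰) = 1.25×10⁻¹⁰ A = 125 pA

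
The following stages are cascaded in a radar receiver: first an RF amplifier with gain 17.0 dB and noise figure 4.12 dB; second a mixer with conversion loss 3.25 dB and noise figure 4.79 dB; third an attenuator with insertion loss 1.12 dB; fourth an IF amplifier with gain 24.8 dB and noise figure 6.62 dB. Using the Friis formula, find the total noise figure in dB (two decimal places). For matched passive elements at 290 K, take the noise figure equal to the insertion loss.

Convert to linear (a loss of L dB is a gain of −L dB): F_i = 10^(NF_i/10), G_i = 10^(G_i,dB/10)
  Stage 1: F_1 = 10^(4.12/10) = 2.582, G_1 = 10^(17.0/10) = 50.12
  Stage 2: F_2 = 10^(4.79/10) = 3.013, G_2 = 10^(−3.25/10) = 0.4732
  Stage 3: F_3 = 10^(1.12/10) = 1.294, G_3 = 10^(−1.12/10) = 0.7727
  Stage 4: F_4 = 10^(6.62/10) = 4.592, G_4 = 10^(24.8/10) = 302.0
Friis cascade:
  F = 2.582 + (3.013 − 1)/50.12 + (1.294 − 1)/23.71 + (4.592 − 1)/18.32 = 2.831
NF = 10 log₁₀(2.831) = 4.52 dB

4.52 dB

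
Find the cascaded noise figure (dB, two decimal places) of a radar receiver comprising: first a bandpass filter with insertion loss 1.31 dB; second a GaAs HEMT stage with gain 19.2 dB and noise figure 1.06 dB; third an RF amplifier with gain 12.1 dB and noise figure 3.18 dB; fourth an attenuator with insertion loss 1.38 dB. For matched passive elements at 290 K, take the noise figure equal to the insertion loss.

Convert to linear (a loss of L dB is a gain of −L dB): F_i = 10^(NF_i/10), G_i = 10^(G_i,dB/10)
  Stage 1: F_1 = 10^(1.31/10) = 1.352, G_1 = 10^(−1.31/10) = 0.7396
  Stage 2: F_2 = 10^(1.06/10) = 1.276, G_2 = 10^(19.2/10) = 83.18
  Stage 3: F_3 = 10^(3.18/10) = 2.080, G_3 = 10^(12.1/10) = 16.22
  Stage 4: F_4 = 10^(1.38/10) = 1.374, G_4 = 10^(−1.38/10) = 0.7278
Friis cascade:
  F = 1.352 + (1.276 − 1)/0.7396 + (2.080 − 1)/61.52 + (1.374 − 1)/997.7 = 1.744
NF = 10 log₁₀(1.744) = 2.41 dB

2.41 dB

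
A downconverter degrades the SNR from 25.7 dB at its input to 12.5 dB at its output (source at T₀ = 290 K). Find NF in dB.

13.2 dB

NF (dB) = SNR_in(dB) − SNR_out(dB) when the source is at T₀
NF = 25.7 − 12.5 = 13.2 dB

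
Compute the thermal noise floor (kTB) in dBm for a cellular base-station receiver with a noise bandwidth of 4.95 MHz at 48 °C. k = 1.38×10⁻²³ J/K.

−106.6 dBm

T = 48 °C + 273.15 = 321.15 K
P_n = kTB = 1.38×10⁻²³ × 321.15 × 4.95×10⁶ = 2.19×10⁻¹⁴ W
In dBm: 10 log₁₀(2.19×10⁻¹⁴ / 10⁻³) = −106.6 dBm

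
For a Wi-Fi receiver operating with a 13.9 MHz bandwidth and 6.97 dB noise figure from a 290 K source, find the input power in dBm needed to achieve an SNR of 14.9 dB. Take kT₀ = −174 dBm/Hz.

−80.7 dBm

Sensitivity = −174 + 10 log₁₀(B) + NF + SNR_min
= −174 + 71.43 + 6.97 + 14.9
= −80.70 dBm → −80.7 dBm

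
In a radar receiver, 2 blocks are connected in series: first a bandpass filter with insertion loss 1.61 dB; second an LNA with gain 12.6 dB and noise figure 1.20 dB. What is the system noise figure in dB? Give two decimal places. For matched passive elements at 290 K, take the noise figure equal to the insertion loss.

Convert to linear (a loss of L dB is a gain of −L dB): F_i = 10^(NF_i/10), G_i = 10^(G_i,dB/10)
  Stage 1: F_1 = 10^(1.61/10) = 1.449, G_1 = 10^(−1.61/10) = 0.6902
  Stage 2: F_2 = 10^(1.20/10) = 1.318, G_2 = 10^(12.6/10) = 18.20
Friis cascade:
  F = 1.449 + (1.318 − 1)/0.6902 = 1.910
NF = 10 log₁₀(1.910) = 2.81 dB

2.81 dB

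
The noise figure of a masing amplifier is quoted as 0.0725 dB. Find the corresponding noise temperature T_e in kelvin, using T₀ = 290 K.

F = 10^(0.0725/10) = 1.01683
T_e = (F − 1)·T₀ = (1.01683 − 1) × 290 = 4.88 K

4.88 K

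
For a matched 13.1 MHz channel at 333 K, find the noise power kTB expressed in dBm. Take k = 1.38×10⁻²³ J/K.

P_n = kTB = 1.38×10⁻²³ × 333 × 1.31×10⁷ = 6.02×10⁻¹⁴ W
In dBm: 10 log₁₀(6.02×10⁻¹⁴ / 10⁻³) = −102.2 dBm

−102.2 dBm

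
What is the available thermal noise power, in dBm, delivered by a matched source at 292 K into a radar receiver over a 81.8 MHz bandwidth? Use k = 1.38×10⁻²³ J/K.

−94.8 dBm

P_n = kTB = 1.38×10⁻²³ × 292 × 8.18×10⁷ = 3.30×10⁻¹³ W
In dBm: 10 log₁₀(3.30×10⁻¹³ / 10⁻³) = −94.8 dBm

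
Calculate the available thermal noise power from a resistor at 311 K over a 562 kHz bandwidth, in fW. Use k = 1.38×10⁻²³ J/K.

P_n = kTB = 1.38×10⁻²³ × 311 × 5.62×10⁵ = 2.41×10⁻¹⁵ W = 2.41 fW

2.41 fW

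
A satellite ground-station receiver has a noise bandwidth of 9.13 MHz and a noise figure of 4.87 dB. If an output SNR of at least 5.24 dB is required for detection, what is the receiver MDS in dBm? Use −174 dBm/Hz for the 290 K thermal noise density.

−94.3 dBm

Sensitivity = −174 + 10 log₁₀(B) + NF + SNR_min
= −174 + 69.6 + 4.87 + 5.24
= −94.29 dBm → −94.3 dBm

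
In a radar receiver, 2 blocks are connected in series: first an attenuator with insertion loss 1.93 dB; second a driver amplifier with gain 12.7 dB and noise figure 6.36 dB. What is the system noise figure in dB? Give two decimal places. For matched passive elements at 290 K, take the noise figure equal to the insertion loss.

8.29 dB

Convert to linear (a loss of L dB is a gain of −L dB): F_i = 10^(NF_i/10), G_i = 10^(G_i,dB/10)
  Stage 1: F_1 = 10^(1.93/10) = 1.560, G_1 = 10^(−1.93/10) = 0.6412
  Stage 2: F_2 = 10^(6.36/10) = 4.325, G_2 = 10^(12.7/10) = 18.62
Friis cascade:
  F = 1.560 + (4.325 − 1)/0.6412 = 6.745
NF = 10 log₁₀(6.745) = 8.29 dB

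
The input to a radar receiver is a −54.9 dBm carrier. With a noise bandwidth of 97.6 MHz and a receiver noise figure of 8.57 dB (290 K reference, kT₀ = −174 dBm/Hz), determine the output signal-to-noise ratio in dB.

Noise floor: N = −174 + 10 log₁₀(B) + NF
10 log₁₀(9.76×10⁷) = 79.89 dB
N = −174 + 79.89 + 8.57 = −85.54 dBm
SNR = P_sig − N = −54.9 − (−85.54) = 30.64 dB → 30.6 dB

30.6 dB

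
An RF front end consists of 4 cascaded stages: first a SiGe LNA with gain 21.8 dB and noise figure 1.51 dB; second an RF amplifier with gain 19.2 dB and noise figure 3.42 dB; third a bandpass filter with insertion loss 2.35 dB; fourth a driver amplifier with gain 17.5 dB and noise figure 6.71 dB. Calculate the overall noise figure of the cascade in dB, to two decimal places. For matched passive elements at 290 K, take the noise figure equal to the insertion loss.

1.54 dB

Convert to linear (a loss of L dB is a gain of −L dB): F_i = 10^(NF_i/10), G_i = 10^(G_i,dB/10)
  Stage 1: F_1 = 10^(1.51/10) = 1.416, G_1 = 10^(21.8/10) = 151.4
  Stage 2: F_2 = 10^(3.42/10) = 2.198, G_2 = 10^(19.2/10) = 83.18
  Stage 3: F_3 = 10^(2.35/10) = 1.718, G_3 = 10^(−2.35/10) = 0.5821
  Stage 4: F_4 = 10^(6.71/10) = 4.688, G_4 = 10^(17.5/10) = 56.23
Friis cascade:
  F = 1.416 + (2.198 − 1)/151.4 + (1.718 − 1)/1.259×10⁴ + (4.688 − 1)/7328 = 1.424
NF = 10 log₁₀(1.424) = 1.54 dB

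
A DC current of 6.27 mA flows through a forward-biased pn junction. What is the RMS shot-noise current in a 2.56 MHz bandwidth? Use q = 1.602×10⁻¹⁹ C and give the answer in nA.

I_n = √(2qI·B)
2qI·B = 2 × 1.602×10⁻¹⁹ × 6.27×10⁻³ × 2.56×10⁶ = 5.14×10⁻¹⁵ A²
I_n = √(5.14×10⁻¹⁵) = 7.17×10⁻⁸ A = 71.7 nA

71.7 nA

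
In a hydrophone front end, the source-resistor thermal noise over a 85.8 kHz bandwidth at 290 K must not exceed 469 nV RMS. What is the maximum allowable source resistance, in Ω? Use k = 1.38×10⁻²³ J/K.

160 Ω

Johnson–Nyquist: V_n = √(4kTRB) ⇒ R = V_n² / (4kTB)
4kTB = 4 × 1.38×10⁻²³ × 290 × 8.58×10⁴ = 1.37×10⁻¹⁵
R = (4.69×10⁻⁷)² / 1.37×10⁻¹⁵ = 1.60×10² Ω = 160 Ω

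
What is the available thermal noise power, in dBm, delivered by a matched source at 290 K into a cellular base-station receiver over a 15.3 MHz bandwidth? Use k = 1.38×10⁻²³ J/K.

P_n = kTB = 1.38×10⁻²³ × 290 × 1.53×10⁷ = 6.12×10⁻¹⁴ W
In dBm: 10 log₁₀(6.12×10⁻¹⁴ / 10⁻³) = −102.1 dBm

−102.1 dBm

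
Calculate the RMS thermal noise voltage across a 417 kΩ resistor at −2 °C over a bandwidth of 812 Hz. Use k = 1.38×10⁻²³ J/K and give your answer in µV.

T = −2 °C + 273.15 = 271.15 K
V_n = √(4kTRB)
4kTRB = 4 × 1.38×10⁻²³ × 271.15 × 4.17×10⁵ × 8.12×10² = 5.07×10⁻¹² V²
V_n = √(5.07×10⁻¹²) = 2.25×10⁻⁶ V = 2.25 µV

2.25 µV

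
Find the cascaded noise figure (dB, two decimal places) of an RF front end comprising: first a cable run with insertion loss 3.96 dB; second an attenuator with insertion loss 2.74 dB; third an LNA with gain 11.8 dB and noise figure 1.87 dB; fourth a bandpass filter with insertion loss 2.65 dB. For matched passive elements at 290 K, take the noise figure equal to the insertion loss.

8.72 dB

Convert to linear (a loss of L dB is a gain of −L dB): F_i = 10^(NF_i/10), G_i = 10^(G_i,dB/10)
  Stage 1: F_1 = 10^(3.96/10) = 2.489, G_1 = 10^(−3.96/10) = 0.4018
  Stage 2: F_2 = 10^(2.74/10) = 1.879, G_2 = 10^(−2.74/10) = 0.5321
  Stage 3: F_3 = 10^(1.87/10) = 1.538, G_3 = 10^(11.8/10) = 15.14
  Stage 4: F_4 = 10^(2.65/10) = 1.841, G_4 = 10^(−2.65/10) = 0.5433
Friis cascade:
  F = 2.489 + (1.879 − 1)/0.4018 + (1.538 − 1)/0.2138 + (1.841 − 1)/3.236 = 7.454
NF = 10 log₁₀(7.454) = 8.72 dB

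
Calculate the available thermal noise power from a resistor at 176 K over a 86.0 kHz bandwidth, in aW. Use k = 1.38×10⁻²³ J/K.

P_n = kTB = 1.38×10⁻²³ × 176 × 8.60×10⁴ = 2.09×10⁻¹⁶ W = 209 aW

209 aW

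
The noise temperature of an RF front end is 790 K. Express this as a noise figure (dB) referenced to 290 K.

F = 1 + T_e/T₀ = 1 + 790/290 = 3.72414
NF = 10 log₁₀(3.72414) = 5.71 dB

5.71 dB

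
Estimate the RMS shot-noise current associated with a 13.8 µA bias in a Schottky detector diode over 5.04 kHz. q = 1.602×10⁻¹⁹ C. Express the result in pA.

149 pA

I_n = √(2qI·B)
2qI·B = 2 × 1.602×10⁻¹⁹ × 1.38×10⁻⁵ × 5.04×10³ = 2.23×10⁻²⁰ A²
I_n = √(2.23×10⁻²⁰) = 1.49×10⁻¹⁰ A = 149 pA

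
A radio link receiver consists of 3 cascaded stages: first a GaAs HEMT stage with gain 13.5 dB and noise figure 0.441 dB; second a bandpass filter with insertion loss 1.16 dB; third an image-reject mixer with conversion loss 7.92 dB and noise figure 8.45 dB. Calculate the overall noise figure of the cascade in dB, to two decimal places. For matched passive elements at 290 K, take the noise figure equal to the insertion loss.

Convert to linear (a loss of L dB is a gain of −L dB): F_i = 10^(NF_i/10), G_i = 10^(G_i,dB/10)
  Stage 1: F_1 = 10^(0.441/10) = 1.107, G_1 = 10^(13.5/10) = 22.39
  Stage 2: F_2 = 10^(1.16/10) = 1.306, G_2 = 10^(−1.16/10) = 0.7656
  Stage 3: F_3 = 10^(8.45/10) = 6.998, G_3 = 10^(−7.92/10) = 0.1614
Friis cascade:
  F = 1.107 + (1.306 − 1)/22.39 + (6.998 − 1)/17.14 = 1.471
NF = 10 log₁₀(1.471) = 1.67 dB

1.67 dB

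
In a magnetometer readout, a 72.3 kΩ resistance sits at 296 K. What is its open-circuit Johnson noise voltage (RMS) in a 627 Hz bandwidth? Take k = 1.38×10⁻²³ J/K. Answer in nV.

V_n = √(4kTRB)
4kTRB = 4 × 1.38×10⁻²³ × 296 × 7.23×10⁴ × 6.27×10² = 7.41×10⁻¹³ V²
V_n = √(7.41×10⁻¹³) = 8.61×10⁻⁷ V = 861 nV

861 nV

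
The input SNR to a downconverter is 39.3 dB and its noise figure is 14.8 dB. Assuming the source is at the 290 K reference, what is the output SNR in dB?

24.5 dB

By definition F = SNR_in/SNR_out, so in dB: SNR_out = SNR_in − NF
SNR_out = 39.3 − 14.8 = 24.5 dB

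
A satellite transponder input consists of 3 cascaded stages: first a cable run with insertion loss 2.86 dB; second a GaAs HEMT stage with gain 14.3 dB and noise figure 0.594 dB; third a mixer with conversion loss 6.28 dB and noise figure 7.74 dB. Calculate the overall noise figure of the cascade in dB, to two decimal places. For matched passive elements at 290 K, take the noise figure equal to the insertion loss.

4.10 dB

Convert to linear (a loss of L dB is a gain of −L dB): F_i = 10^(NF_i/10), G_i = 10^(G_i,dB/10)
  Stage 1: F_1 = 10^(2.86/10) = 1.932, G_1 = 10^(−2.86/10) = 0.5176
  Stage 2: F_2 = 10^(0.594/10) = 1.147, G_2 = 10^(14.3/10) = 26.92
  Stage 3: F_3 = 10^(7.74/10) = 5.943, G_3 = 10^(−6.28/10) = 0.2355
Friis cascade:
  F = 1.932 + (1.147 − 1)/0.5176 + (5.943 − 1)/13.93 = 2.570
NF = 10 log₁₀(2.570) = 4.10 dB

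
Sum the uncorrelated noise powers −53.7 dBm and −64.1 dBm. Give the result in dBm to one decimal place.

Convert to linear, add, convert back:
P₁ = 4.27×10⁻⁹ W, P₂ = 3.89×10⁻¹⁰ W
P_tot = 4.65×10⁻⁹ W → 10 log₁₀(P_tot / 10⁻³) = −53.3 dBm

−53.3 dBm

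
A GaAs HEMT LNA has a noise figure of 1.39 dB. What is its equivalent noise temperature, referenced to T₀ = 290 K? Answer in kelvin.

F = 10^(1.39/10) = 1.37721
T_e = (F − 1)·T₀ = (1.37721 − 1) × 290 = 109 K

109 K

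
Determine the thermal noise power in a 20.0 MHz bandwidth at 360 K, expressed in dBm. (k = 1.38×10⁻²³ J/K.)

−100.0 dBm

P_n = kTB = 1.38×10⁻²³ × 360 × 2.00×10⁷ = 9.94×10⁻¹⁴ W
In dBm: 10 log₁₀(9.94×10⁻¹⁴ / 10⁻³) = −100.0 dBm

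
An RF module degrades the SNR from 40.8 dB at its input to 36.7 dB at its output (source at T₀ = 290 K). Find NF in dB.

NF (dB) = SNR_in(dB) − SNR_out(dB) when the source is at T₀
NF = 40.8 − 36.7 = 4.1 dB

4.1 dB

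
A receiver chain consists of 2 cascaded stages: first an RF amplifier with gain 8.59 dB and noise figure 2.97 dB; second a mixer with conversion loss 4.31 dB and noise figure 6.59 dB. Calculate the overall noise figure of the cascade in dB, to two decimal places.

3.93 dB

Convert to linear (a loss of L dB is a gain of −L dB): F_i = 10^(NF_i/10), G_i = 10^(G_i,dB/10)
  Stage 1: F_1 = 10^(2.97/10) = 1.982, G_1 = 10^(8.59/10) = 7.228
  Stage 2: F_2 = 10^(6.59/10) = 4.560, G_2 = 10^(−4.31/10) = 0.3707
Friis cascade:
  F = 1.982 + (4.560 − 1)/7.228 = 2.474
NF = 10 log₁₀(2.474) = 3.93 dB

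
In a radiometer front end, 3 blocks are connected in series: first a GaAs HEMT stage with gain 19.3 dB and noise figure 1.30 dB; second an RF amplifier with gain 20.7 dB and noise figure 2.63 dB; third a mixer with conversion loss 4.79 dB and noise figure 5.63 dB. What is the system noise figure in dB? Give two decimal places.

1.33 dB

Convert to linear (a loss of L dB is a gain of −L dB): F_i = 10^(NF_i/10), G_i = 10^(G_i,dB/10)
  Stage 1: F_1 = 10^(1.30/10) = 1.349, G_1 = 10^(19.3/10) = 85.11
  Stage 2: F_2 = 10^(2.63/10) = 1.832, G_2 = 10^(20.7/10) = 117.5
  Stage 3: F_3 = 10^(5.63/10) = 3.656, G_3 = 10^(−4.79/10) = 0.3319
Friis cascade:
  F = 1.349 + (1.832 − 1)/85.11 + (3.656 − 1)/1.000×10⁴ = 1.359
NF = 10 log₁₀(1.359) = 1.33 dB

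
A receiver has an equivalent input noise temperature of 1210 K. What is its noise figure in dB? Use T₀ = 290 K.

F = 1 + T_e/T₀ = 1 + 1210/290 = 5.17241
NF = 10 log₁₀(5.17241) = 7.14 dB

7.14 dB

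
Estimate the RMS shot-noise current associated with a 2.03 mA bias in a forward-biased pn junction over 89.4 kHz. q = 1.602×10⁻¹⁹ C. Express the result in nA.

I_n = √(2qI·B)
2qI·B = 2 × 1.602×10⁻¹⁹ × 2.03×10⁻³ × 8.94×10⁴ = 5.81×10⁻¹⁷ A²
I_n = √(5.81×10⁻¹⁷) = 7.63×10⁻⁹ A = 7.63 nA

7.63 nA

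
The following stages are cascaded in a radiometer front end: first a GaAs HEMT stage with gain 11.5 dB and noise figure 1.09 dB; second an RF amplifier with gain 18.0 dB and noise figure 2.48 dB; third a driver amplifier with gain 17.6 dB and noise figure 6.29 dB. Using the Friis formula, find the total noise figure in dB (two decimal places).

Convert to linear (a loss of L dB is a gain of −L dB): F_i = 10^(NF_i/10), G_i = 10^(G_i,dB/10)
  Stage 1: F_1 = 10^(1.09/10) = 1.285, G_1 = 10^(11.5/10) = 14.13
  Stage 2: F_2 = 10^(2.48/10) = 1.770, G_2 = 10^(18.0/10) = 63.10
  Stage 3: F_3 = 10^(6.29/10) = 4.256, G_3 = 10^(17.6/10) = 57.54
Friis cascade:
  F = 1.285 + (1.770 − 1)/14.13 + (4.256 − 1)/891.3 = 1.343
NF = 10 log₁₀(1.343) = 1.28 dB

1.28 dB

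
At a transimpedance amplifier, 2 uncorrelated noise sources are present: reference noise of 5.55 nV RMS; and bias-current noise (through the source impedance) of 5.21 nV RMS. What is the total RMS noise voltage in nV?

Uncorrelated sources add in power (mean-square): V_tot = √(ΣV_i²)
V_tot = √[(5.55×10⁻⁹)² + (5.21×10⁻⁹)²] = 7.61×10⁻⁹ V = 7.61 nV

7.61 nV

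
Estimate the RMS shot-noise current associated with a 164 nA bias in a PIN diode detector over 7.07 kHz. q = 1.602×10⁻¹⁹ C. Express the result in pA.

I_n = √(2qI·B)
2qI·B = 2 × 1.602×10⁻¹⁹ × 1.64×10⁻⁷ × 7.07×10³ = 3.71×10⁻²² A²
I_n = √(3.71×10⁻²²) = 1.93×10⁻¹¹ A = 19.3 pA

19.3 pA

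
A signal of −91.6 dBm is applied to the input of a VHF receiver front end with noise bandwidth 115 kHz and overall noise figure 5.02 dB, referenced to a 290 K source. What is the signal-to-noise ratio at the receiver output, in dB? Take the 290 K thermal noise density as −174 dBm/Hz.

26.8 dB

Noise floor: N = −174 + 10 log₁₀(B) + NF
10 log₁₀(1.15×10⁵) = 50.61 dB
N = −174 + 50.61 + 5.02 = −118.37 dBm
SNR = P_sig − N = −91.6 − (−118.37) = 26.77 dB → 26.8 dB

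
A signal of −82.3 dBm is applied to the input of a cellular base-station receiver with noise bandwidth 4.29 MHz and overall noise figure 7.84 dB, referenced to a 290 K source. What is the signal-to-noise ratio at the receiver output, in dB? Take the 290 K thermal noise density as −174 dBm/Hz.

17.5 dB

Noise floor: N = −174 + 10 log₁₀(B) + NF
10 log₁₀(4.29×10⁶) = 66.32 dB
N = −174 + 66.32 + 7.84 = −99.84 dBm
SNR = P_sig − N = −82.3 − (−99.84) = 17.54 dB → 17.5 dB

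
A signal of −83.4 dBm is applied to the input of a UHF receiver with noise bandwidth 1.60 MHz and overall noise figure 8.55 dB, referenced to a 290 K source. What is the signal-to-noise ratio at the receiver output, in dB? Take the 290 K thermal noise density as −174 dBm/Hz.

Noise floor: N = −174 + 10 log₁₀(B) + NF
10 log₁₀(1.60×10⁶) = 62.04 dB
N = −174 + 62.04 + 8.55 = −103.41 dBm
SNR = P_sig − N = −83.4 − (−103.41) = 20.01 dB → 20.0 dB

20.0 dB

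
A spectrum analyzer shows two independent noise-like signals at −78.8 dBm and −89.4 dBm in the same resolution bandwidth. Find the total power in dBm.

Convert to linear, add, convert back:
P₁ = 1.32×10⁻¹¹ W, P₂ = 1.15×10⁻¹² W
P_tot = 1.43×10⁻¹¹ W → 10 log₁₀(P_tot / 10⁻³) = −78.4 dBm

−78.4 dBm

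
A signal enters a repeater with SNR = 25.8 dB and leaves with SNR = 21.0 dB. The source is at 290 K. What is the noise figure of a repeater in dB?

NF (dB) = SNR_in(dB) − SNR_out(dB) when the source is at T₀
NF = 25.8 − 21.0 = 4.8 dB

4.8 dB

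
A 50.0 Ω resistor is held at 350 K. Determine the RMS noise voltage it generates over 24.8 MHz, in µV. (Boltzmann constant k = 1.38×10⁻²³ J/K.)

V_n = √(4kTRB)
4kTRB = 4 × 1.38×10⁻²³ × 350 × 5.00×10¹ × 2.48×10⁷ = 2.40×10⁻¹¹ V²
V_n = √(2.40×10⁻¹¹) = 4.89×10⁻⁶ V = 4.89 µV

4.89 µV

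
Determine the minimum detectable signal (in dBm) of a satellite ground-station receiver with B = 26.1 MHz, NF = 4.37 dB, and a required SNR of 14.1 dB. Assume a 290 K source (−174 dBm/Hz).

−81.4 dBm

Sensitivity = −174 + 10 log₁₀(B) + NF + SNR_min
= −174 + 74.17 + 4.37 + 14.1
= −81.36 dBm → −81.4 dBm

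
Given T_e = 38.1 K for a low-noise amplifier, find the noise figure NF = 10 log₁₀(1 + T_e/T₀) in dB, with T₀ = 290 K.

F = 1 + T_e/T₀ = 1 + 38.1/290 = 1.13138
NF = 10 log₁₀(1.13138) = 0.536 dB

0.536 dB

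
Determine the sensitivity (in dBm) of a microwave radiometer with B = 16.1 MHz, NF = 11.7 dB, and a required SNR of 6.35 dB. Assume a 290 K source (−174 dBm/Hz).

Sensitivity = −174 + 10 log₁₀(B) + NF + SNR_min
= −174 + 72.07 + 11.7 + 6.35
= −83.88 dBm → −83.9 dBm

−83.9 dBm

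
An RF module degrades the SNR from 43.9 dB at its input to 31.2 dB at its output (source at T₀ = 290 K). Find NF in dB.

12.7 dB

NF (dB) = SNR_in(dB) − SNR_out(dB) when the source is at T₀
NF = 43.9 − 31.2 = 12.7 dB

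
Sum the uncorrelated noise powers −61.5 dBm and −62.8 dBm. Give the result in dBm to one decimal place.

−59.1 dBm

Convert to linear, add, convert back:
P₁ = 7.08×10⁻¹⁰ W, P₂ = 5.25×10⁻¹⁰ W
P_tot = 1.23×10⁻⁹ W → 10 log₁₀(P_tot / 10⁻³) = −59.1 dBm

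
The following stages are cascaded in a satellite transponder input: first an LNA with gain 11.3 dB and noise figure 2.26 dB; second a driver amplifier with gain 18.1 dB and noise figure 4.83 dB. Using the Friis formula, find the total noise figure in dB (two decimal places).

Convert to linear (a loss of L dB is a gain of −L dB): F_i = 10^(NF_i/10), G_i = 10^(G_i,dB/10)
  Stage 1: F_1 = 10^(2.26/10) = 1.683, G_1 = 10^(11.3/10) = 13.49
  Stage 2: F_2 = 10^(4.83/10) = 3.041, G_2 = 10^(18.1/10) = 64.57
Friis cascade:
  F = 1.683 + (3.041 − 1)/13.49 = 1.834
NF = 10 log₁₀(1.834) = 2.63 dB

2.63 dB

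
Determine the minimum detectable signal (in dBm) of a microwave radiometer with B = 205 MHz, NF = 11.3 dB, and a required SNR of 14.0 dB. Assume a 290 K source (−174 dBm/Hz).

Sensitivity = −174 + 10 log₁₀(B) + NF + SNR_min
= −174 + 83.12 + 11.3 + 14.0
= −65.58 dBm → −65.6 dBm

−65.6 dBm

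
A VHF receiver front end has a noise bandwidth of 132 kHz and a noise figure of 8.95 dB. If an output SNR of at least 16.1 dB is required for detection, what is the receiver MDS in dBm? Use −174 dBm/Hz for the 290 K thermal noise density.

Sensitivity = −174 + 10 log₁₀(B) + NF + SNR_min
= −174 + 51.21 + 8.95 + 16.1
= −97.74 dBm → −97.7 dBm

−97.7 dBm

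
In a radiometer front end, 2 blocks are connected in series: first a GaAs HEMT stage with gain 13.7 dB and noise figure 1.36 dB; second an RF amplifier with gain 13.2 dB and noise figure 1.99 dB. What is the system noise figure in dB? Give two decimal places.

Convert to linear (a loss of L dB is a gain of −L dB): F_i = 10^(NF_i/10), G_i = 10^(G_i,dB/10)
  Stage 1: F_1 = 10^(1.36/10) = 1.368, G_1 = 10^(13.7/10) = 23.44
  Stage 2: F_2 = 10^(1.99/10) = 1.581, G_2 = 10^(13.2/10) = 20.89
Friis cascade:
  F = 1.368 + (1.581 − 1)/23.44 = 1.393
NF = 10 log₁₀(1.393) = 1.44 dB

1.44 dB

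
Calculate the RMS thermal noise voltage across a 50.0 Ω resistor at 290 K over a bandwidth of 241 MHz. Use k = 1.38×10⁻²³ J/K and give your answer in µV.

13.9 µV

V_n = √(4kTRB)
4kTRB = 4 × 1.38×10⁻²³ × 290 × 5.00×10¹ × 2.41×10⁸ = 1.93×10⁻¹⁰ V²
V_n = √(1.93×10⁻¹⁰) = 1.39×10⁻⁵ V = 13.9 µV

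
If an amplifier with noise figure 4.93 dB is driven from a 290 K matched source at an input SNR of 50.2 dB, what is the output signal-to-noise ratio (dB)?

By definition F = SNR_in/SNR_out, so in dB: SNR_out = SNR_in − NF
SNR_out = 50.2 − 4.93 = 45.27 dB

45.27 dB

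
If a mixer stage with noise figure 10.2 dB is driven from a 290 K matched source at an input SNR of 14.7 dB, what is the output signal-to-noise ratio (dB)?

4.5 dB

By definition F = SNR_in/SNR_out, so in dB: SNR_out = SNR_in − NF
SNR_out = 14.7 − 10.2 = 4.5 dB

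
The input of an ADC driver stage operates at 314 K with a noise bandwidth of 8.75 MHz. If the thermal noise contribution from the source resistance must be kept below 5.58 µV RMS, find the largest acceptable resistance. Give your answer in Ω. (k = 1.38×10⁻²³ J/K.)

205 Ω

Johnson–Nyquist: V_n = √(4kTRB) ⇒ R = V_n² / (4kTB)
4kTB = 4 × 1.38×10⁻²³ × 314 × 8.75×10⁶ = 1.52×10⁻¹³
R = (5.58×10⁻⁶)² / 1.52×10⁻¹³ = 2.05×10² Ω = 205 Ω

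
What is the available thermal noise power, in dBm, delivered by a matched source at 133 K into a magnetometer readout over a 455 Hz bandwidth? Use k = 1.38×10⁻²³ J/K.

−150.8 dBm

P_n = kTB = 1.38×10⁻²³ × 133 × 4.55×10² = 8.35×10⁻¹⁹ W
In dBm: 10 log₁₀(8.35×10⁻¹⁹ / 10⁻³) = −150.8 dBm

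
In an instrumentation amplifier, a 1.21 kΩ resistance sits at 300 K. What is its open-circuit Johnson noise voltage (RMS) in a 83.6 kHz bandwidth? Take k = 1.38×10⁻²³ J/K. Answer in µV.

V_n = √(4kTRB)
4kTRB = 4 × 1.38×10⁻²³ × 300 × 1.21×10³ × 8.36×10⁴ = 1.68×10⁻¹² V²
V_n = √(1.68×10⁻¹²) = 1.29×10⁻⁶ V = 1.29 µV

1.29 µV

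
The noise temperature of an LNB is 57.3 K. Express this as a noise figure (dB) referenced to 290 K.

0.783 dB

F = 1 + T_e/T₀ = 1 + 57.3/290 = 1.19759
NF = 10 log₁₀(1.19759) = 0.783 dB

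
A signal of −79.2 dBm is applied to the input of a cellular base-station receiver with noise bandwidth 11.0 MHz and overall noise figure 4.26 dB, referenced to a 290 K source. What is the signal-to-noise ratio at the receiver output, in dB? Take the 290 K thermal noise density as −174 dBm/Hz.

20.1 dB

Noise floor: N = −174 + 10 log₁₀(B) + NF
10 log₁₀(1.10×10⁷) = 70.41 dB
N = −174 + 70.41 + 4.26 = −99.33 dBm
SNR = P_sig − N = −79.2 − (−99.33) = 20.13 dB → 20.1 dB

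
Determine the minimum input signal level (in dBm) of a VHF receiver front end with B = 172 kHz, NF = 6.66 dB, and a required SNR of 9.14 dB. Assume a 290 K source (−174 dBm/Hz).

−105.8 dBm

Sensitivity = −174 + 10 log₁₀(B) + NF + SNR_min
= −174 + 52.36 + 6.66 + 9.14
= −105.84 dBm → −105.8 dBm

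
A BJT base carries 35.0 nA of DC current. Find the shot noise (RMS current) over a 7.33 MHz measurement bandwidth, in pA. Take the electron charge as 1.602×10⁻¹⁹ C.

287 pA

I_n = √(2qI·B)
2qI·B = 2 × 1.602×10⁻¹⁹ × 3.50×10⁻⁸ × 7.33×10⁶ = 8.22×10⁻²⁰ A²
I_n = √(8.22×10⁻²⁰) = 2.87×10⁻¹⁰ A = 287 pA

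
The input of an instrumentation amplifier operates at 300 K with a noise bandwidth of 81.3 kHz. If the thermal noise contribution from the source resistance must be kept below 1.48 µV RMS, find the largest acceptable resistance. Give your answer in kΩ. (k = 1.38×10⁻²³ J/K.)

Johnson–Nyquist: V_n = √(4kTRB) ⇒ R = V_n² / (4kTB)
4kTB = 4 × 1.38×10⁻²³ × 300 × 8.13×10⁴ = 1.35×10⁻¹⁵
R = (1.48×10⁻⁶)² / 1.35×10⁻¹⁵ = 1.63×10³ Ω = 1.63 kΩ

1.63 kΩ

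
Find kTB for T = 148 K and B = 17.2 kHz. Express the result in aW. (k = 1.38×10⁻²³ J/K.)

35.1 aW

P_n = kTB = 1.38×10⁻²³ × 148 × 1.72×10⁴ = 3.51×10⁻¹⁷ W = 35.1 aW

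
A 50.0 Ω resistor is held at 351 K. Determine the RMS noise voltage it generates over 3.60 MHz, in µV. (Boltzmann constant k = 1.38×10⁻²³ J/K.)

1.87 µV

V_n = √(4kTRB)
4kTRB = 4 × 1.38×10⁻²³ × 351 × 5.00×10¹ × 3.60×10⁶ = 3.49×10⁻¹² V²
V_n = √(3.49×10⁻¹²) = 1.87×10⁻⁶ V = 1.87 µV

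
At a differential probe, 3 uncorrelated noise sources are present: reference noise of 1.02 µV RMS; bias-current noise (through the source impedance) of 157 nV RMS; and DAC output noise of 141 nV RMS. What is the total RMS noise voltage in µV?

Uncorrelated sources add in power (mean-square): V_tot = √(ΣV_i²)
V_tot = √[(1.02×10⁻⁶)² + (1.57×10⁻⁷)² + (1.41×10⁻⁷)²] = 1.04×10⁻⁶ V = 1.04 µV

1.04 µV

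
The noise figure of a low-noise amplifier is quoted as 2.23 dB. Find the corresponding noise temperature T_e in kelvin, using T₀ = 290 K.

F = 10^(2.23/10) = 1.67109
T_e = (F − 1)·T₀ = (1.67109 − 1) × 290 = 195 K

195 K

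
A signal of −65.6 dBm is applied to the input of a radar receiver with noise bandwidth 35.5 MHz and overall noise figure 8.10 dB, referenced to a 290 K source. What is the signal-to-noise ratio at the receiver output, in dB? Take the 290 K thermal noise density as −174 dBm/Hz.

24.8 dB

Noise floor: N = −174 + 10 log₁₀(B) + NF
10 log₁₀(3.55×10⁷) = 75.5 dB
N = −174 + 75.5 + 8.10 = −90.40 dBm
SNR = P_sig − N = −65.6 − (−90.40) = 24.80 dB → 24.8 dB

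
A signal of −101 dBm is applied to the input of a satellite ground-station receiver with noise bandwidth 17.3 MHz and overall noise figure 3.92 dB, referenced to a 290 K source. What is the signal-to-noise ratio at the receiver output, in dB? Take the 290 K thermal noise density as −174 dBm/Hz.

Noise floor: N = −174 + 10 log₁₀(B) + NF
10 log₁₀(1.73×10⁷) = 72.38 dB
N = −174 + 72.38 + 3.92 = −97.70 dBm
SNR = P_sig − N = −101 − (−97.70) = −3.30 dB → −3.3 dB

−3.3 dB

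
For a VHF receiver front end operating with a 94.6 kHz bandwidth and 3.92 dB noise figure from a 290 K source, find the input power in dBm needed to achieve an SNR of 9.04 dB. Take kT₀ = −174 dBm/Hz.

−111.3 dBm

Sensitivity = −174 + 10 log₁₀(B) + NF + SNR_min
= −174 + 49.76 + 3.92 + 9.04
= −111.28 dBm → −111.3 dBm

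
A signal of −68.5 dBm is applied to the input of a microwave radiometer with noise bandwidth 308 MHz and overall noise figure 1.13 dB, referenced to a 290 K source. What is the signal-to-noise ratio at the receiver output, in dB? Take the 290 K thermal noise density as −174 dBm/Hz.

19.5 dB

Noise floor: N = −174 + 10 log₁₀(B) + NF
10 log₁₀(3.08×10⁸) = 84.89 dB
N = −174 + 84.89 + 1.13 = −87.98 dBm
SNR = P_sig − N = −68.5 − (−87.98) = 19.48 dB → 19.5 dB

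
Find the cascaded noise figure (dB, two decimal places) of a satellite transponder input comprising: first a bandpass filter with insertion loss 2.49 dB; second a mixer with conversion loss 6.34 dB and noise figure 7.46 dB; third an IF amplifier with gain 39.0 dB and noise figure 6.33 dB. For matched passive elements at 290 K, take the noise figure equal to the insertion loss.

Convert to linear (a loss of L dB is a gain of −L dB): F_i = 10^(NF_i/10), G_i = 10^(G_i,dB/10)
  Stage 1: F_1 = 10^(2.49/10) = 1.774, G_1 = 10^(−2.49/10) = 0.5636
  Stage 2: F_2 = 10^(7.46/10) = 5.572, G_2 = 10^(−6.34/10) = 0.2323
  Stage 3: F_3 = 10^(6.33/10) = 4.295, G_3 = 10^(39.0/10) = 7943
Friis cascade:
  F = 1.774 + (5.572 − 1)/0.5636 + (4.295 − 1)/0.1309 = 35.06
NF = 10 log₁₀(35.06) = 15.45 dB

15.45 dB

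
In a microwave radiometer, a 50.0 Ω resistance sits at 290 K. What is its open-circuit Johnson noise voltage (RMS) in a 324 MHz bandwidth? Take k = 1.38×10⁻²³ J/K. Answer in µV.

16.1 µV

V_n = √(4kTRB)
4kTRB = 4 × 1.38×10⁻²³ × 290 × 5.00×10¹ × 3.24×10⁸ = 2.59×10⁻¹⁰ V²
V_n = √(2.59×10⁻¹⁰) = 1.61×10⁻⁵ V = 16.1 µV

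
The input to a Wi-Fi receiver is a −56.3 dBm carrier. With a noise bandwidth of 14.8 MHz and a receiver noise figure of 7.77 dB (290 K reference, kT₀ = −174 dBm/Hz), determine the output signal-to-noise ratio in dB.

38.2 dB

Noise floor: N = −174 + 10 log₁₀(B) + NF
10 log₁₀(1.48×10⁷) = 71.7 dB
N = −174 + 71.7 + 7.77 = −94.53 dBm
SNR = P_sig − N = −56.3 − (−94.53) = 38.23 dB → 38.2 dB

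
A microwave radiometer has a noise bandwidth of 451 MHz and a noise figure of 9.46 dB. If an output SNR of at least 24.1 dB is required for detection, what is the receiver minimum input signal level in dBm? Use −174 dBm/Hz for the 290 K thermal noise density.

−53.9 dBm

Sensitivity = −174 + 10 log₁₀(B) + NF + SNR_min
= −174 + 86.54 + 9.46 + 24.1
= −53.90 dBm → −53.9 dBm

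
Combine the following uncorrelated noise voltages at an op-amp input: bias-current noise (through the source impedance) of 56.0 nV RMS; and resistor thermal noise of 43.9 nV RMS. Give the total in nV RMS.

71.2 nV

Uncorrelated sources add in power (mean-square): V_tot = √(ΣV_i²)
V_tot = √[(5.60×10⁻⁸)² + (4.39×10⁻⁸)²] = 7.12×10⁻⁸ V = 71.2 nV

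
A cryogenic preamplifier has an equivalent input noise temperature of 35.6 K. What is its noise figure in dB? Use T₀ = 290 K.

0.503 dB

F = 1 + T_e/T₀ = 1 + 35.6/290 = 1.12276
NF = 10 log₁₀(1.12276) = 0.503 dB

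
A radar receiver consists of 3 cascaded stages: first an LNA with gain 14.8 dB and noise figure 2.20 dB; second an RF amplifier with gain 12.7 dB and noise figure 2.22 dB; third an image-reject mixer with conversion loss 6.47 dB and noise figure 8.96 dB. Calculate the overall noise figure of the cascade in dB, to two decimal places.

2.29 dB

Convert to linear (a loss of L dB is a gain of −L dB): F_i = 10^(NF_i/10), G_i = 10^(G_i,dB/10)
  Stage 1: F_1 = 10^(2.20/10) = 1.660, G_1 = 10^(14.8/10) = 30.20
  Stage 2: F_2 = 10^(2.22/10) = 1.667, G_2 = 10^(12.7/10) = 18.62
  Stage 3: F_3 = 10^(8.96/10) = 7.870, G_3 = 10^(−6.47/10) = 0.2254
Friis cascade:
  F = 1.660 + (1.667 − 1)/30.20 + (7.870 − 1)/562.3 = 1.694
NF = 10 log₁₀(1.694) = 2.29 dB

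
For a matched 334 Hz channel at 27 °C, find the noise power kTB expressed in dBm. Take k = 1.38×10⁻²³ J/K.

−148.6 dBm

T = 27 °C + 273.15 = 300.15 K
P_n = kTB = 1.38×10⁻²³ × 300.15 × 3.34×10² = 1.38×10⁻¹⁸ W
In dBm: 10 log₁₀(1.38×10⁻¹⁸ / 10⁻³) = −148.6 dBm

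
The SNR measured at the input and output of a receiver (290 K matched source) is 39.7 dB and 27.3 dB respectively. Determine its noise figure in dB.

12.4 dB

NF (dB) = SNR_in(dB) − SNR_out(dB) when the source is at T₀
NF = 39.7 − 27.3 = 12.4 dB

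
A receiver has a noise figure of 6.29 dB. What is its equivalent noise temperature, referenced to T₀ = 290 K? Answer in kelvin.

F = 10^(6.29/10) = 4.25598
T_e = (F − 1)·T₀ = (4.25598 − 1) × 290 = 944 K

944 K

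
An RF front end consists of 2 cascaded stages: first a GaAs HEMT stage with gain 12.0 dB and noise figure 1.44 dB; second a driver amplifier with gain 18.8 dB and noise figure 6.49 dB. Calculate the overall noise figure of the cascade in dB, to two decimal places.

Convert to linear (a loss of L dB is a gain of −L dB): F_i = 10^(NF_i/10), G_i = 10^(G_i,dB/10)
  Stage 1: F_1 = 10^(1.44/10) = 1.393, G_1 = 10^(12.0/10) = 15.85
  Stage 2: F_2 = 10^(6.49/10) = 4.457, G_2 = 10^(18.8/10) = 75.86
Friis cascade:
  F = 1.393 + (4.457 − 1)/15.85 = 1.611
NF = 10 log₁₀(1.611) = 2.07 dB

2.07 dB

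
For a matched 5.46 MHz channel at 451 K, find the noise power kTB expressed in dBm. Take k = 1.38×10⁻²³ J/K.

−104.7 dBm

P_n = kTB = 1.38×10⁻²³ × 451 × 5.46×10⁶ = 3.40×10⁻¹⁴ W
In dBm: 10 log₁₀(3.40×10⁻¹⁴ / 10⁻³) = −104.7 dBm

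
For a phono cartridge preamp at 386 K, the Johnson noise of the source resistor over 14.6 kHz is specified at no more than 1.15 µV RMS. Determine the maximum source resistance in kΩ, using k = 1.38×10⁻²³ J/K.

4.25 kΩ

Johnson–Nyquist: V_n = √(4kTRB) ⇒ R = V_n² / (4kTB)
4kTB = 4 × 1.38×10⁻²³ × 386 × 1.46×10⁴ = 3.11×10⁻¹⁶
R = (1.15×10⁻⁶)² / 3.11×10⁻¹⁶ = 4.25×10³ Ω = 4.25 kΩ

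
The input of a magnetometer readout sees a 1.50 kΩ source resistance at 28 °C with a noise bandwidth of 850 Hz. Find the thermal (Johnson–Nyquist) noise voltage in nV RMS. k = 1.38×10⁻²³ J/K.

T = 28 °C + 273.15 = 301.15 K
V_n = √(4kTRB)
4kTRB = 4 × 1.38×10⁻²³ × 301.15 × 1.50×10³ × 8.50×10² = 2.12×10⁻¹⁴ V²
V_n = √(2.12×10⁻¹⁴) = 1.46×10⁻⁷ V = 146 nV

146 nV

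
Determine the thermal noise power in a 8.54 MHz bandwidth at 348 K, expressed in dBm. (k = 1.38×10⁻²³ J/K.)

−103.9 dBm

P_n = kTB = 1.38×10⁻²³ × 348 × 8.54×10⁶ = 4.10×10⁻¹⁴ W
In dBm: 10 log₁₀(4.10×10⁻¹⁴ / 10⁻³) = −103.9 dBm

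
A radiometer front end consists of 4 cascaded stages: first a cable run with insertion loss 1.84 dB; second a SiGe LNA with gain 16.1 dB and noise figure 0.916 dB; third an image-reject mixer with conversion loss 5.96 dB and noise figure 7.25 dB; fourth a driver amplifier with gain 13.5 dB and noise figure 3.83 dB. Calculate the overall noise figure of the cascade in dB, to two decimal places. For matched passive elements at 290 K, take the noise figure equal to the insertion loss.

3.54 dB

Convert to linear (a loss of L dB is a gain of −L dB): F_i = 10^(NF_i/10), G_i = 10^(G_i,dB/10)
  Stage 1: F_1 = 10^(1.84/10) = 1.528, G_1 = 10^(−1.84/10) = 0.6546
  Stage 2: F_2 = 10^(0.916/10) = 1.235, G_2 = 10^(16.1/10) = 40.74
  Stage 3: F_3 = 10^(7.25/10) = 5.309, G_3 = 10^(−5.96/10) = 0.2535
  Stage 4: F_4 = 10^(3.83/10) = 2.415, G_4 = 10^(13.5/10) = 22.39
Friis cascade:
  F = 1.528 + (1.235 − 1)/0.6546 + (5.309 − 1)/26.67 + (2.415 − 1)/6.761 = 2.257
NF = 10 log₁₀(2.257) = 3.54 dB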